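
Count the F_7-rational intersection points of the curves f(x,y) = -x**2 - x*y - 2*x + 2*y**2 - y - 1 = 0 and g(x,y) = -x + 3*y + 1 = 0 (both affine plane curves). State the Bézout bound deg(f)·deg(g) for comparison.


Common zeros: {(4, 1), (5, 6)}; count = 2; Bézout bound = 2.

deg(f) = 2, deg(g) = 1, so Bézout bound = 2.
Scan x ∈ F_7. For each x, list the y ∈ F_7 with f(x, y) ≡ 0 and those with g(x, y) ≡ 0 (mod 7); the common zeros in that column are the intersection.
  x = 0: f ≡ 0 at y ∈ {1, 3}; g ≡ 0 at y ∈ {2}; common: ∅.
  x = 1: f ≡ 0 at y ∈ {2, 6}; g ≡ 0 at y ∈ {0}; common: ∅.
  x = 2: f ≡ 0 at y ∈ {2, 3}; g ≡ 0 at y ∈ {5}; common: ∅.
  x = 3: f ≡ 0 at y ∈ {4, 5}; g ≡ 0 at y ∈ {3}; common: ∅.
  x = 4: f ≡ 0 at y ∈ {1, 5}; g ≡ 0 at y ∈ {1}; common: {1}.
  x = 5: f ≡ 0 at y ∈ {4, 6}; g ≡ 0 at y ∈ {6}; common: {6}.
  x = 6: f ≡ 0 at y ∈ {0}; g ≡ 0 at y ∈ {4}; common: ∅.
Collecting: common zeros = {(4, 1), (5, 6)}, so the count is 2.
Comparison with the Bézout bound: 2 ≤ 2 = deg(f)·deg(g), as expected for curves with no common component (the bound is attained).


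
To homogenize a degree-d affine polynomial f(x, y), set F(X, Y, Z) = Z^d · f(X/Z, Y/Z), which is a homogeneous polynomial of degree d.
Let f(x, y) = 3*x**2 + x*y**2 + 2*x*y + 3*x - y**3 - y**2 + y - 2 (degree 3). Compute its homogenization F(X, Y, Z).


F(X, Y, Z) = 3*X**2*Z + X*Y**2 + 2*X*Y*Z + 3*X*Z**2 - Y**3 - Y**2*Z + Y*Z**2 - 2*Z**3

deg(f) = 3.
Substitute x = X/Z, y = Y/Z into f, then multiply by Z^3.
  monomial 3·x^2·y^0 ↦ 3·X^2·Y^0·Z^1.
  monomial 1·x^1·y^2 ↦ 1·X^1·Y^2·Z^0.
  monomial 2·x^1·y^1 ↦ 2·X^1·Y^1·Z^1.
  monomial 3·x^1·y^0 ↦ 3·X^1·Y^0·Z^2.
  monomial -1·x^0·y^3 ↦ -1·X^0·Y^3·Z^0.
  monomial -1·x^0·y^2 ↦ -1·X^0·Y^2·Z^1.
  monomial 1·x^0·y^1 ↦ 1·X^0·Y^1·Z^2.
  monomial -2·x^0·y^0 ↦ -2·X^0·Y^0·Z^3.
Collecting: F(X, Y, Z) = 3*X**2*Z + X*Y**2 + 2*X*Y*Z + 3*X*Z**2 - Y**3 - Y**2*Z + Y*Z**2 - 2*Z**3.


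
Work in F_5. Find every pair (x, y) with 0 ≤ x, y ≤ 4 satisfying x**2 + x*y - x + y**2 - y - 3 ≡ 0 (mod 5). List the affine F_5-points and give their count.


Affine F_5-points: {(2, 2)}; count = 1.

For each of the 25 pairs (x, y) ∈ F_5², evaluate f(x, y) mod 5. Record the zeros.
  x = 0: [0↦2, 1↦2, 2↦4, 3↦3, 4↦4]  zeros at y ∈ ∅
  x = 1: [0↦2, 1↦3, 2↦1, 3↦1, 4↦3]  zeros at y ∈ ∅
  x = 2: [0↦4, 1↦1, 2↦0, 3↦1, 4↦4]  zeros at y ∈ {2}
  x = 3: [0↦3, 1↦1, 2↦1, 3↦3, 4↦2]  zeros at y ∈ ∅
  x = 4: [0↦4, 1↦3, 2↦4, 3↦2, 4↦2]  zeros at y ∈ ∅
Collecting zeros: affine points = {(2, 2)}.
Total count |C(F_5)_aff| = 1.


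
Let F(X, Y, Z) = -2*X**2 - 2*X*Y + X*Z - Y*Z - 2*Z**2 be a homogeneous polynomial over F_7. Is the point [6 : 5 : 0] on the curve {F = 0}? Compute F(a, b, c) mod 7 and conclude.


F(6,5,0) ≡ 1 (mod 7); P is NOT on the curve.

Evaluate F(6, 5, 0) term-by-term (mod 7).
  -2*X**2 ↦ -2·36·1·1 = -72
  -2*X*Y ↦ -2·6·5·1 = -60
  X*Z ↦ 1·6·1·0 = 0
  -Y*Z ↦ -1·1·5·0 = 0
  -2*Z**2 ↦ -2·1·1·0 = 0
Sum: F(6, 5, 0) = (-72) + (-60) + (0) + (0) + (0) = -132.
Reducing mod 7: -132 ≡ 1 (mod 7).
Since F(a, b, c) ≡ 1 ≠ 0 (mod 7), P does NOT lie on the curve.


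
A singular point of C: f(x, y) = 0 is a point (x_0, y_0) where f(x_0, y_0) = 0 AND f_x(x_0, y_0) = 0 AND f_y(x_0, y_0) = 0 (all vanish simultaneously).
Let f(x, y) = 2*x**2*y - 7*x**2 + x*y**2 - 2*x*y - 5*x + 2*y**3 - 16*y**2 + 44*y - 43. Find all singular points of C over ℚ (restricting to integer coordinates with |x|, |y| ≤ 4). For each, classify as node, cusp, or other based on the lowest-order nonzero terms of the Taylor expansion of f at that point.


Singular points: {(-1, 3)}; classification: node.

Compute partial derivatives:
  f_x = 4*x*y - 14*x + y**2 - 2*y - 5.
  f_y = 2*x**2 + 2*x*y - 2*x + 6*y**2 - 32*y + 44.
Scan x_0 ∈ {−4, ..., 4}. For each x_0, f_y(x_0, y) is a polynomial in y; find its integer roots y ∈ {−4, ..., 4}, then test f_x and f at those candidates.
  x = -4: f_y(-4, y) = 6*y**2 - 40*y + 84; no integer root y with |y| ≤ 4.
  x = -3: f_y(-3, y) = 6*y**2 - 38*y + 68; no integer root y with |y| ≤ 4.
  x = -2: f_y(-2, y) = 6*y**2 - 36*y + 56; no integer root y with |y| ≤ 4.
  x = -1: f_y(-1, y) = 6*y**2 - 34*y + 48; vanishes at y ∈ {3}. (-1, 3): f_x = 0, f = 0 — SINGULAR.
  x = 0: f_y(0, y) = 6*y**2 - 32*y + 44; no integer root y with |y| ≤ 4.
  x = 1: f_y(1, y) = 6*y**2 - 30*y + 44; no integer root y with |y| ≤ 4.
  x = 2: f_y(2, y) = 6*y**2 - 28*y + 48; no integer root y with |y| ≤ 4.
  x = 3: f_y(3, y) = 6*y**2 - 26*y + 56; no integer root y with |y| ≤ 4.
  x = 4: f_y(4, y) = 6*y**2 - 24*y + 68; no integer root y with |y| ≤ 4.
Only singular point on the grid: (-1, 3).
Classify: substitute x = -1 + u, y = 3 + v and expand: f = 2*u**2*v - u**2 + u*v**2 + 2*v**3 + v**2.
No constant or linear terms (consistent with a singular point). Quadratic part: -u**2 + v**2. Cubic part: 2*u**2*v + u*v**2 + 2*v**3.
The quadratic part v**2 - u**2 = (v − u)(v + u) splits into two distinct linear factors, so there are two distinct tangent lines y − 3 = ±(x − -1) — this is a node (ordinary double point).
Classification: node.


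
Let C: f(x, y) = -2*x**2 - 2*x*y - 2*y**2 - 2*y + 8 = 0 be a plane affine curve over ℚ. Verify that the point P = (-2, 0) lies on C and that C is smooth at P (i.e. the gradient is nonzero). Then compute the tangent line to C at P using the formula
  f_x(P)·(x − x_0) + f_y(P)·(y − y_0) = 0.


Tangent line at P: 8*x + 2*y + 16 = 0.

Step 1: f(-2, 0) = 0, so P lies on C.
Step 2: partial derivatives
  f_x(x, y) = -4*x - 2*y, f_y(x, y) = -2*x - 4*y - 2.
  f_x(P) = 8, f_y(P) = 2 (gradient nonzero, so P is smooth).
Step 3: tangent line at P: 8·(x − -2) + 2·(y − 0) = 0.
Expanding: 8*x + 2*y + 16 = 0.


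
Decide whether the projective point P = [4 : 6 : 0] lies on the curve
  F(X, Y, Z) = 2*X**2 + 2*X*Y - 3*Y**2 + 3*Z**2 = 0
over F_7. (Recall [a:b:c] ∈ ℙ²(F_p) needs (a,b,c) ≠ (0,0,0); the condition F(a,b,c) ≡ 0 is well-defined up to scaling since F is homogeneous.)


F(4,6,0) ≡ 0 (mod 7); P is on the curve.

Evaluate F(4, 6, 0) term-by-term (mod 7).
  2*X**2 ↦ 2·16·1·1 = 32
  2*X*Y ↦ 2·4·6·1 = 48
  -3*Y**2 ↦ -3·1·36·1 = -108
  3*Z**2 ↦ 3·1·1·0 = 0
Sum: F(4, 6, 0) = (32) + (48) + (-108) + (0) = -28.
Reducing mod 7: -28 ≡ 0 (mod 7).
Since F(a, b, c) ≡ 0 (mod 7), P lies on the curve.


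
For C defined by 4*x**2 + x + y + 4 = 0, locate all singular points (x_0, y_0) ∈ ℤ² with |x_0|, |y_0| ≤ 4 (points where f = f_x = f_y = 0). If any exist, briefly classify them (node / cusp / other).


No singular points in the scanned grid; C is smooth there.

Compute partial derivatives:
  f_x = 8*x + 1.
  f_y = 1.
f_y = 1 is a nonzero constant, so f_y never vanishes: no point (x, y) can satisfy f = f_x = f_y = 0. In particular no (x, y) ∈ {−4, ..., 4}² is singular; the curve is smooth.


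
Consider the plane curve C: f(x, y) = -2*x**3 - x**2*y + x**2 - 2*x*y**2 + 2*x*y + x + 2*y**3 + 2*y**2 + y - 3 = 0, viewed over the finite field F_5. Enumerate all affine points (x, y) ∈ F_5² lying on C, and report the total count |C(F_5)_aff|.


Affine F_5-points: {(3, 0)}; count = 1.

For each of the 25 pairs (x, y) ∈ F_5², evaluate f(x, y) mod 5. Record the zeros.
  x = 0: [0↦2, 1↦2, 2↦3, 3↦2, 4↦1]  zeros at y ∈ ∅
  x = 1: [0↦2, 1↦1, 2↦2, 3↦2, 4↦3]  zeros at y ∈ ∅
  x = 2: [0↦2, 1↦3, 2↦2, 3↦1, 4↦2]  zeros at y ∈ ∅
  x = 3: [0↦0, 1↦1, 2↦1, 3↦2, 4↦1]  zeros at y ∈ {0}
  x = 4: [0↦4, 1↦3, 2↦2, 3↦3, 4↦3]  zeros at y ∈ ∅
Collecting zeros: affine points = {(3, 0)}.
Total count |C(F_5)_aff| = 1.


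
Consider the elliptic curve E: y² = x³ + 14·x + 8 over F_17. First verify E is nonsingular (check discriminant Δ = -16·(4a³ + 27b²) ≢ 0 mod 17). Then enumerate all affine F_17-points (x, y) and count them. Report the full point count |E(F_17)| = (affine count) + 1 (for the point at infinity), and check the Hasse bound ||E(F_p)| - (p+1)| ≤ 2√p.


Affine points = {(0, 5), (0, 12), (3, 3), (3, 14), (4, 3), (4, 14), (5, 4), (5, 13), (6, 6), (6, 11), (9, 8), (9, 9), (10, 3), (10, 14), (12, 0)}; affine count = 15; |E(F_17)| = 16.

Discriminant check: Δ ∝ 4a³ + 27b² = 4·14³ + 27·8² = 4·2744 + 27·64 ≡ 5 (mod 17). Nonzero ⇒ E is nonsingular.
For each x ∈ F_17, compute rhs = x³ + 14·x + 8 mod 17, then count y ∈ F_17 with y² ≡ rhs.
  x = 0: rhs = 8, matching y values: 5, 12 (2 points).
  x = 1: rhs = 6, matching y values: none (0 points).
  x = 2: rhs = 10, matching y values: none (0 points).
  x = 3: rhs = 9, matching y values: 3, 14 (2 points).
  x = 4: rhs = 9, matching y values: 3, 14 (2 points).
  x = 5: rhs = 16, matching y values: 4, 13 (2 points).
  x = 6: rhs = 2, matching y values: 6, 11 (2 points).
  x = 7: rhs = 7, matching y values: none (0 points).
  x = 8: rhs = 3, matching y values: none (0 points).
  x = 9: rhs = 13, matching y values: 8, 9 (2 points).
  x = 10: rhs = 9, matching y values: 3, 14 (2 points).
  x = 11: rhs = 14, matching y values: none (0 points).
  x = 12: rhs = 0, matching y values: 0 (1 points).
  x = 13: rhs = 7, matching y values: none (0 points).
  x = 14: rhs = 7, matching y values: none (0 points).
  x = 15: rhs = 6, matching y values: none (0 points).
  x = 16: rhs = 10, matching y values: none (0 points).
Total affine count: 15.
Full point count |E(F_17)| = 15 + 1 = 16.
Hasse bound: |16 − (17+1)| = |-2| = 2 ≤ 2√17 ≈ 8.2462 ✓.


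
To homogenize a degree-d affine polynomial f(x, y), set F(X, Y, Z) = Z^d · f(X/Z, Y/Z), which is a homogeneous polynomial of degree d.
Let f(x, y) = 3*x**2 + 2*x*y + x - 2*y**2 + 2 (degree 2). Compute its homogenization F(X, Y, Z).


F(X, Y, Z) = 3*X**2 + 2*X*Y + X*Z - 2*Y**2 + 2*Z**2

deg(f) = 2.
Substitute x = X/Z, y = Y/Z into f, then multiply by Z^2.
  monomial 3·x^2·y^0 ↦ 3·X^2·Y^0·Z^0.
  monomial 2·x^1·y^1 ↦ 2·X^1·Y^1·Z^0.
  monomial 1·x^1·y^0 ↦ 1·X^1·Y^0·Z^1.
  monomial -2·x^0·y^2 ↦ -2·X^0·Y^2·Z^0.
  monomial 2·x^0·y^0 ↦ 2·X^0·Y^0·Z^2.
Collecting: F(X, Y, Z) = 3*X**2 + 2*X*Y + X*Z - 2*Y**2 + 2*Z**2.


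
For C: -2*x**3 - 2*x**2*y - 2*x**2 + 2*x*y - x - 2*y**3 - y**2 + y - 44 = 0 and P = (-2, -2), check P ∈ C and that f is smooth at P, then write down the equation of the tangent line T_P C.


Tangent line at P: -37*x - 31*y - 136 = 0.

Step 1: f(-2, -2) = 0, so P lies on C.
Step 2: partial derivatives
  f_x(x, y) = -6*x**2 - 4*x*y - 4*x + 2*y - 1, f_y(x, y) = -2*x**2 + 2*x - 6*y**2 - 2*y + 1.
  f_x(P) = -37, f_y(P) = -31 (gradient nonzero, so P is smooth).
Step 3: tangent line at P: -37·(x − -2) + -31·(y − -2) = 0.
Expanding: -37*x - 31*y - 136 = 0.


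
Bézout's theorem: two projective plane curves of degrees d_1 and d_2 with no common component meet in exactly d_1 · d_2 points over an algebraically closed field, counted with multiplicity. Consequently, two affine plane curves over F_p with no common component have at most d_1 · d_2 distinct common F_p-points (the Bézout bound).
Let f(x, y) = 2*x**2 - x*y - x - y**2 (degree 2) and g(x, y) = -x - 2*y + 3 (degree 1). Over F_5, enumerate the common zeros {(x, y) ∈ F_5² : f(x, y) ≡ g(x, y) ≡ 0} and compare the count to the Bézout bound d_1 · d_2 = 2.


Common zeros: {(3, 0)}; count = 1; Bézout bound = 2.

deg(f) = 2, deg(g) = 1, so Bézout bound = 2.
Scan x ∈ F_5. For each x, list the y ∈ F_5 with f(x, y) ≡ 0 and those with g(x, y) ≡ 0 (mod 5); the common zeros in that column are the intersection.
  x = 0: f ≡ 0 at y ∈ {0}; g ≡ 0 at y ∈ {4}; common: ∅.
  x = 1: f ≡ 0 at y ∈ {2}; g ≡ 0 at y ∈ {1}; common: ∅.
  x = 2: f ≡ 0 at y ∈ ∅; g ≡ 0 at y ∈ {3}; common: ∅.
  x = 3: f ≡ 0 at y ∈ {0, 2}; g ≡ 0 at y ∈ {0}; common: {0}.
  x = 4: f ≡ 0 at y ∈ ∅; g ≡ 0 at y ∈ {2}; common: ∅.
Collecting: common zeros = {(3, 0)}, so the count is 1.
Comparison with the Bézout bound: 1 ≤ 2 = deg(f)·deg(g), as expected for curves with no common component (the affine F_5-count falls short of the bound because intersections may lie at infinity, over extension fields, or carry multiplicity).


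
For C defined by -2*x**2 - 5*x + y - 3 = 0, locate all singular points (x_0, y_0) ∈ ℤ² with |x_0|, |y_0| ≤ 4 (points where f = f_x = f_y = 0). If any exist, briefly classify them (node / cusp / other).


No singular points in the scanned grid; C is smooth there.

Compute partial derivatives:
  f_x = -4*x - 5.
  f_y = 1.
f_y = 1 is a nonzero constant, so f_y never vanishes: no point (x, y) can satisfy f = f_x = f_y = 0. In particular no (x, y) ∈ {−4, ..., 4}² is singular; the curve is smooth.


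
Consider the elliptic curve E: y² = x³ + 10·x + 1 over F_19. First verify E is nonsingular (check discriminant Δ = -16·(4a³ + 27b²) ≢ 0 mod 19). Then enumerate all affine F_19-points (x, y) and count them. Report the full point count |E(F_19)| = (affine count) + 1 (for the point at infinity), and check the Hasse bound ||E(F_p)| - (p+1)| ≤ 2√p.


Affine points = {(0, 1), (0, 18), (3, 1), (3, 18), (5, 9), (5, 10), (6, 7), (6, 12), (8, 2), (8, 17), (11, 6), (11, 13), (12, 5), (12, 14), (14, 4), (14, 15), (15, 7), (15, 12), (16, 1), (16, 18), (17, 7), (17, 12), (18, 3), (18, 16)}; affine count = 24; |E(F_19)| = 25.

Discriminant check: Δ ∝ 4a³ + 27b² = 4·10³ + 27·1² = 4·1000 + 27·1 ≡ 18 (mod 19). Nonzero ⇒ E is nonsingular.
For each x ∈ F_19, compute rhs = x³ + 10·x + 1 mod 19, then count y ∈ F_19 with y² ≡ rhs.
  x = 0: rhs = 1, matching y values: 1, 18 (2 points).
  x = 1: rhs = 12, matching y values: none (0 points).
  x = 2: rhs = 10, matching y values: none (0 points).
  x = 3: rhs = 1, matching y values: 1, 18 (2 points).
  x = 4: rhs = 10, matching y values: none (0 points).
  x = 5: rhs = 5, matching y values: 9, 10 (2 points).
  x = 6: rhs = 11, matching y values: 7, 12 (2 points).
  x = 7: rhs = 15, matching y values: none (0 points).
  x = 8: rhs = 4, matching y values: 2, 17 (2 points).
  x = 9: rhs = 3, matching y values: none (0 points).
  x = 10: rhs = 18, matching y values: none (0 points).
  x = 11: rhs = 17, matching y values: 6, 13 (2 points).
  x = 12: rhs = 6, matching y values: 5, 14 (2 points).
  x = 13: rhs = 10, matching y values: none (0 points).
  x = 14: rhs = 16, matching y values: 4, 15 (2 points).
  x = 15: rhs = 11, matching y values: 7, 12 (2 points).
  x = 16: rhs = 1, matching y values: 1, 18 (2 points).
  x = 17: rhs = 11, matching y values: 7, 12 (2 points).
  x = 18: rhs = 9, matching y values: 3, 16 (2 points).
Total affine count: 24.
Full point count |E(F_19)| = 24 + 1 = 25.
Hasse bound: |25 − (19+1)| = |5| = 5 ≤ 2√19 ≈ 8.7178 ✓.


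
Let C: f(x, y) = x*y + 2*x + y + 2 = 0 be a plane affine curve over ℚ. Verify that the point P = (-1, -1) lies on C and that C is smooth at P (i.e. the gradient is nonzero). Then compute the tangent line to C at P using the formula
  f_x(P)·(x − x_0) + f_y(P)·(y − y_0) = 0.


Tangent line at P: x + 1 = 0.

Step 1: f(-1, -1) = 0, so P lies on C.
Step 2: partial derivatives
  f_x(x, y) = y + 2, f_y(x, y) = x + 1.
  f_x(P) = 1, f_y(P) = 0 (gradient nonzero, so P is smooth).
Step 3: tangent line at P: 1·(x − -1) + 0·(y − -1) = 0.
Expanding: x + 1 = 0.


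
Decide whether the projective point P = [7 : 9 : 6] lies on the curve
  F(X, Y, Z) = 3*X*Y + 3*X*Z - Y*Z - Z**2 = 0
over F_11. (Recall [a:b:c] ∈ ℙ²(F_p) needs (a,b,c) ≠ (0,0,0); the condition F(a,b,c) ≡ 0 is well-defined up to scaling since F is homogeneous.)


F(7,9,6) ≡ 5 (mod 11); P is NOT on the curve.

Evaluate F(7, 9, 6) term-by-term (mod 11).
  3*X*Y ↦ 3·7·9·1 = 189
  3*X*Z ↦ 3·7·1·6 = 126
  -Y*Z ↦ -1·1·9·6 = -54
  -Z**2 ↦ -1·1·1·36 = -36
Sum: F(7, 9, 6) = (189) + (126) + (-54) + (-36) = 225.
Reducing mod 11: 225 ≡ 5 (mod 11).
Since F(a, b, c) ≡ 5 ≠ 0 (mod 11), P does NOT lie on the curve.


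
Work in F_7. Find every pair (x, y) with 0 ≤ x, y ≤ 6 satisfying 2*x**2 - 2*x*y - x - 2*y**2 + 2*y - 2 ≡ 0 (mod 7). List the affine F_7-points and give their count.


Affine F_7-points: {(0, 3), (0, 5), (2, 1), (2, 5), (3, 1), (3, 4), (5, 4), (5, 6)}; count = 8.

For each of the 49 pairs (x, y) ∈ F_7², evaluate f(x, y) mod 7. Record the zeros.
  x = 0: [0↦5, 1↦5, 2↦1, 3↦0, 4↦2, 5↦0, 6↦1]  zeros at y ∈ {3, 5}
  x = 1: [0↦6, 1↦4, 2↦5, 3↦2, 4↦2, 5↦5, 6↦4]  zeros at y ∈ ∅
  x = 2: [0↦4, 1↦0, 2↦6, 3↦1, 4↦6, 5↦0, 6↦4]  zeros at y ∈ {1, 5}
  x = 3: [0↦6, 1↦0, 2↦4, 3↦4, 4↦0, 5↦6, 6↦1]  zeros at y ∈ {1, 4}
  x = 4: [0↦5, 1↦4, 2↦6, 3↦4, 4↦5, 5↦2, 6↦2]  zeros at y ∈ ∅
  x = 5: [0↦1, 1↦5, 2↦5, 3↦1, 4↦0, 5↦2, 6↦0]  zeros at y ∈ {4, 6}
  x = 6: [0↦1, 1↦3, 2↦1, 3↦2, 4↦6, 5↦6, 6↦2]  zeros at y ∈ ∅
Collecting zeros: affine points = {(0, 3), (0, 5), (2, 1), (2, 5), (3, 1), (3, 4), (5, 4), (5, 6)}.
Total count |C(F_7)_aff| = 8.


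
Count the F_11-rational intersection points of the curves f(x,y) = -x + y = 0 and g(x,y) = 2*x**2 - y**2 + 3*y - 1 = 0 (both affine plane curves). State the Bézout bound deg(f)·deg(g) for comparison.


Common zeros: ∅; count = 0; Bézout bound = 2.

deg(f) = 1, deg(g) = 2, so Bézout bound = 2.
Scan x ∈ F_11. For each x, list the y ∈ F_11 with f(x, y) ≡ 0 and those with g(x, y) ≡ 0 (mod 11); the common zeros in that column are the intersection.
  x = 0: f ≡ 0 at y ∈ {0}; g ≡ 0 at y ∈ {5, 9}; common: ∅.
  x = 1: f ≡ 0 at y ∈ {1}; g ≡ 0 at y ∈ ∅; common: ∅.
  x = 2: f ≡ 0 at y ∈ {2}; g ≡ 0 at y ∈ {6, 8}; common: ∅.
  x = 3: f ≡ 0 at y ∈ {3}; g ≡ 0 at y ∈ {7}; common: ∅.
  x = 4: f ≡ 0 at y ∈ {4}; g ≡ 0 at y ∈ {1, 2}; common: ∅.
  x = 5: f ≡ 0 at y ∈ {5}; g ≡ 0 at y ∈ ∅; common: ∅.
  x = 6: f ≡ 0 at y ∈ {6}; g ≡ 0 at y ∈ ∅; common: ∅.
  x = 7: f ≡ 0 at y ∈ {7}; g ≡ 0 at y ∈ {1, 2}; common: ∅.
  x = 8: f ≡ 0 at y ∈ {8}; g ≡ 0 at y ∈ {7}; common: ∅.
  x = 9: f ≡ 0 at y ∈ {9}; g ≡ 0 at y ∈ {6, 8}; common: ∅.
  x = 10: f ≡ 0 at y ∈ {10}; g ≡ 0 at y ∈ ∅; common: ∅.
Collecting: common zeros = ∅, so the count is 0.
Comparison with the Bézout bound: 0 ≤ 2 = deg(f)·deg(g), as expected for curves with no common component (the affine F_11-count falls short of the bound because intersections may lie at infinity, over extension fields, or carry multiplicity).


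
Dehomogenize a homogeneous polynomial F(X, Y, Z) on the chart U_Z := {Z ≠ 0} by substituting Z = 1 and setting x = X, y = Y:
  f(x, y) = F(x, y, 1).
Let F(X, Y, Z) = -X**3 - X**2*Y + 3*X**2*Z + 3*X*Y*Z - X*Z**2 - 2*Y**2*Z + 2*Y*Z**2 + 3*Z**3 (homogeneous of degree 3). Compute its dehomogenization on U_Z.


f(x, y) = -x**3 - x**2*y + 3*x**2 + 3*x*y - x - 2*y**2 + 2*y + 3

On U_Z we set Z = 1. Each monomial c·X^i·Y^j·Z^k in F becomes c·x^i·y^j·1^k = c·x^i·y^j.
Substituting Z = 1: F(X, Y, 1) = -x**3 - x**2*y + 3*x**2 + 3*x*y - x - 2*y**2 + 2*y + 3.
Note: deg(f) ≤ deg(F) = 3; strict inequality happens when F is divisible by Z (lost terms).


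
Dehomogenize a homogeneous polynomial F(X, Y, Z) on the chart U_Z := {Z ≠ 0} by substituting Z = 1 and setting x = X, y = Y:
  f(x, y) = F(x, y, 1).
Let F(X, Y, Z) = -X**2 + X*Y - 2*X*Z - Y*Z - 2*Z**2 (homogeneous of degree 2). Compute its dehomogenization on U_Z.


f(x, y) = -x**2 + x*y - 2*x - y - 2

On U_Z we set Z = 1. Each monomial c·X^i·Y^j·Z^k in F becomes c·x^i·y^j·1^k = c·x^i·y^j.
Substituting Z = 1: F(X, Y, 1) = -x**2 + x*y - 2*x - y - 2.
Note: deg(f) ≤ deg(F) = 2; strict inequality happens when F is divisible by Z (lost terms).


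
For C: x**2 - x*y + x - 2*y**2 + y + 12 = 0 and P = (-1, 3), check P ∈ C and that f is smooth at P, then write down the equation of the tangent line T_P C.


Tangent line at P: -4*x - 10*y + 26 = 0.

Step 1: f(-1, 3) = 0, so P lies on C.
Step 2: partial derivatives
  f_x(x, y) = 2*x - y + 1, f_y(x, y) = -x - 4*y + 1.
  f_x(P) = -4, f_y(P) = -10 (gradient nonzero, so P is smooth).
Step 3: tangent line at P: -4·(x − -1) + -10·(y − 3) = 0.
Expanding: -4*x - 10*y + 26 = 0.


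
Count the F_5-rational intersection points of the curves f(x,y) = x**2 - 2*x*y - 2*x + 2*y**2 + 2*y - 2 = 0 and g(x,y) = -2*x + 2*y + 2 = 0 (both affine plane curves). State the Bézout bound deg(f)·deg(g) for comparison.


Common zeros: ∅; count = 0; Bézout bound = 2.

deg(f) = 2, deg(g) = 1, so Bézout bound = 2.
Scan x ∈ F_5. For each x, list the y ∈ F_5 with f(x, y) ≡ 0 and those with g(x, y) ≡ 0 (mod 5); the common zeros in that column are the intersection.
  x = 0: f ≡ 0 at y ∈ {2}; g ≡ 0 at y ∈ {4}; common: ∅.
  x = 1: f ≡ 0 at y ∈ {2, 3}; g ≡ 0 at y ∈ {0}; common: ∅.
  x = 2: f ≡ 0 at y ∈ {3}; g ≡ 0 at y ∈ {1}; common: ∅.
  x = 3: f ≡ 0 at y ∈ ∅; g ≡ 0 at y ∈ {2}; common: ∅.
  x = 4: f ≡ 0 at y ∈ ∅; g ≡ 0 at y ∈ {3}; common: ∅.
Collecting: common zeros = ∅, so the count is 0.
Comparison with the Bézout bound: 0 ≤ 2 = deg(f)·deg(g), as expected for curves with no common component (the affine F_5-count falls short of the bound because intersections may lie at infinity, over extension fields, or carry multiplicity).


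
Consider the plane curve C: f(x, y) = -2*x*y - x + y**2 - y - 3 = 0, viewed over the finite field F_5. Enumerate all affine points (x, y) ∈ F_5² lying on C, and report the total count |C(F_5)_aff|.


Affine F_5-points: {(1, 4), (2, 0), (4, 1), (4, 3)}; count = 4.

For each of the 25 pairs (x, y) ∈ F_5², evaluate f(x, y) mod 5. Record the zeros.
  x = 0: [0↦2, 1↦2, 2↦4, 3↦3, 4↦4]  zeros at y ∈ ∅
  x = 1: [0↦1, 1↦4, 2↦4, 3↦1, 4↦0]  zeros at y ∈ {4}
  x = 2: [0↦0, 1↦1, 2↦4, 3↦4, 4↦1]  zeros at y ∈ {0}
  x = 3: [0↦4, 1↦3, 2↦4, 3↦2, 4↦2]  zeros at y ∈ ∅
  x = 4: [0↦3, 1↦0, 2↦4, 3↦0, 4↦3]  zeros at y ∈ {1, 3}
Collecting zeros: affine points = {(1, 4), (2, 0), (4, 1), (4, 3)}.
Total count |C(F_5)_aff| = 4.


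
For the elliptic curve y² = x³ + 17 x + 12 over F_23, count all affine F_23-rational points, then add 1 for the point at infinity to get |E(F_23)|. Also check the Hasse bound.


Affine points = {(0, 9), (0, 14), (2, 10), (2, 13), (4, 11), (4, 12), (6, 10), (6, 13), (8, 4), (8, 19), (10, 3), (10, 20), (11, 9), (11, 14), (12, 9), (12, 14), (14, 2), (14, 21), (15, 10), (15, 13), (17, 4), (17, 19), (18, 3), (18, 20), (19, 8), (19, 15), (20, 7), (20, 16), (21, 4), (21, 19)}; affine count = 30; |E(F_23)| = 31.

Discriminant check: Δ ∝ 4a³ + 27b² = 4·17³ + 27·12² = 4·4913 + 27·144 ≡ 11 (mod 23). Nonzero ⇒ E is nonsingular.
For each x ∈ F_23, compute rhs = x³ + 17·x + 12 mod 23, then count y ∈ F_23 with y² ≡ rhs.
  x = 0: rhs = 12, matching y values: 9, 14 (2 points).
  x = 1: rhs = 7, matching y values: none (0 points).
  x = 2: rhs = 8, matching y values: 10, 13 (2 points).
  x = 3: rhs = 21, matching y values: none (0 points).
  x = 4: rhs = 6, matching y values: 11, 12 (2 points).
  x = 5: rhs = 15, matching y values: none (0 points).
  x = 6: rhs = 8, matching y values: 10, 13 (2 points).
  x = 7: rhs = 14, matching y values: none (0 points).
  x = 8: rhs = 16, matching y values: 4, 19 (2 points).
  x = 9: rhs = 20, matching y values: none (0 points).
  x = 10: rhs = 9, matching y values: 3, 20 (2 points).
  x = 11: rhs = 12, matching y values: 9, 14 (2 points).
  x = 12: rhs = 12, matching y values: 9, 14 (2 points).
  x = 13: rhs = 15, matching y values: none (0 points).
  x = 14: rhs = 4, matching y values: 2, 21 (2 points).
  x = 15: rhs = 8, matching y values: 10, 13 (2 points).
  x = 16: rhs = 10, matching y values: none (0 points).
  x = 17: rhs = 16, matching y values: 4, 19 (2 points).
  x = 18: rhs = 9, matching y values: 3, 20 (2 points).
  x = 19: rhs = 18, matching y values: 8, 15 (2 points).
  x = 20: rhs = 3, matching y values: 7, 16 (2 points).
  x = 21: rhs = 16, matching y values: 4, 19 (2 points).
  x = 22: rhs = 17, matching y values: none (0 points).
Total affine count: 30.
Full point count |E(F_23)| = 30 + 1 = 31.
Hasse bound: |31 − (23+1)| = |7| = 7 ≤ 2√23 ≈ 9.5917 ✓.


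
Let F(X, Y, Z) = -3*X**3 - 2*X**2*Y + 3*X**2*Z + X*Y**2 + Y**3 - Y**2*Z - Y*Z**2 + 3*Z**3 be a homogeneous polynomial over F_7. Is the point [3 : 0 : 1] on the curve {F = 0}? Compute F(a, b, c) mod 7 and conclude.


F(3,0,1) ≡ 5 (mod 7); P is NOT on the curve.

Evaluate F(3, 0, 1) term-by-term (mod 7).
  -3*X**3 ↦ -3·27·1·1 = -81
  -2*X**2*Y ↦ -2·9·0·1 = 0
  3*X**2*Z ↦ 3·9·1·1 = 27
  X*Y**2 ↦ 1·3·0·1 = 0
  Y**3 ↦ 1·1·0·1 = 0
  -Y**2*Z ↦ -1·1·0·1 = 0
  -Y*Z**2 ↦ -1·1·0·1 = 0
  3*Z**3 ↦ 3·1·1·1 = 3
Sum: F(3, 0, 1) = (-81) + (0) + (27) + (0) + (0) + (0) + (0) + (3) = -51.
Reducing mod 7: -51 ≡ 5 (mod 7).
Since F(a, b, c) ≡ 5 ≠ 0 (mod 7), P does NOT lie on the curve.


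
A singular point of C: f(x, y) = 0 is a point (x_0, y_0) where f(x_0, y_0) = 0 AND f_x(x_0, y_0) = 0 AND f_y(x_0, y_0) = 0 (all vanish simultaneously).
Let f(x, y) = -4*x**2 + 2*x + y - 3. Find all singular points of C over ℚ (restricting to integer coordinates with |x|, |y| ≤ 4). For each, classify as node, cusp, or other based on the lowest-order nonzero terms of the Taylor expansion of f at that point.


No singular points in the scanned grid; C is smooth there.

Compute partial derivatives:
  f_x = 2 - 8*x.
  f_y = 1.
f_y = 1 is a nonzero constant, so f_y never vanishes: no point (x, y) can satisfy f = f_x = f_y = 0. In particular no (x, y) ∈ {−4, ..., 4}² is singular; the curve is smooth.


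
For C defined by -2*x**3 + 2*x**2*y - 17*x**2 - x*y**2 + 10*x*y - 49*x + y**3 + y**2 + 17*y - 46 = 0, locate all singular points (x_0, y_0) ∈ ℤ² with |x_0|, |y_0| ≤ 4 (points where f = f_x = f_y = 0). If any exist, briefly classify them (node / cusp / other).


Singular points: {(-3, -1)}; classification: node.

Compute partial derivatives:
  f_x = -6*x**2 + 4*x*y - 34*x - y**2 + 10*y - 49.
  f_y = 2*x**2 - 2*x*y + 10*x + 3*y**2 + 2*y + 17.
Scan x_0 ∈ {−4, ..., 4}. For each x_0, f_y(x_0, y) is a polynomial in y; find its integer roots y ∈ {−4, ..., 4}, then test f_x and f at those candidates.
  x = -4: f_y(-4, y) = 3*y**2 + 10*y + 9; no integer root y with |y| ≤ 4.
  x = -3: f_y(-3, y) = 3*y**2 + 8*y + 5; vanishes at y ∈ {-1}. (-3, -1): f_x = 0, f = 0 — SINGULAR.
  x = -2: f_y(-2, y) = 3*y**2 + 6*y + 5; no integer root y with |y| ≤ 4.
  x = -1: f_y(-1, y) = 3*y**2 + 4*y + 9; no integer root y with |y| ≤ 4.
  x = 0: f_y(0, y) = 3*y**2 + 2*y + 17; no integer root y with |y| ≤ 4.
  x = 1: f_y(1, y) = 3*y**2 + 29; no integer root y with |y| ≤ 4.
  x = 2: f_y(2, y) = 3*y**2 - 2*y + 45; no integer root y with |y| ≤ 4.
  x = 3: f_y(3, y) = 3*y**2 - 4*y + 65; no integer root y with |y| ≤ 4.
  x = 4: f_y(4, y) = 3*y**2 - 6*y + 89; no integer root y with |y| ≤ 4.
Only singular point on the grid: (-3, -1).
Classify: substitute x = -3 + u, y = -1 + v and expand: f = -2*u**3 + 2*u**2*v - u**2 - u*v**2 + v**3 + v**2.
No constant or linear terms (consistent with a singular point). Quadratic part: -u**2 + v**2. Cubic part: -2*u**3 + 2*u**2*v - u*v**2 + v**3.
The quadratic part v**2 - u**2 = (v − u)(v + u) splits into two distinct linear factors, so there are two distinct tangent lines y − -1 = ±(x − -3) — this is a node (ordinary double point).
Classification: node.


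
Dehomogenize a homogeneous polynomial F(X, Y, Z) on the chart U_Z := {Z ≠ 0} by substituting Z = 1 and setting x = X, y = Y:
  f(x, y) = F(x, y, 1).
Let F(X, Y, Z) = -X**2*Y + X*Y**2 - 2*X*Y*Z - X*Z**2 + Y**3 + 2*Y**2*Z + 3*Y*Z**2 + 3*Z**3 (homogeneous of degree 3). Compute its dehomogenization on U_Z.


f(x, y) = -x**2*y + x*y**2 - 2*x*y - x + y**3 + 2*y**2 + 3*y + 3

On U_Z we set Z = 1. Each monomial c·X^i·Y^j·Z^k in F becomes c·x^i·y^j·1^k = c·x^i·y^j.
Substituting Z = 1: F(X, Y, 1) = -x**2*y + x*y**2 - 2*x*y - x + y**3 + 2*y**2 + 3*y + 3.
Note: deg(f) ≤ deg(F) = 3; strict inequality happens when F is divisible by Z (lost terms).


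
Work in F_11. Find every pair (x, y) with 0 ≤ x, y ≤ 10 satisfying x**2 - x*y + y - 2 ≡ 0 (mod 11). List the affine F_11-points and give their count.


Affine F_11-points: {(0, 2), (2, 2), (3, 9), (4, 1), (5, 3), (6, 9), (7, 6), (8, 1), (9, 3), (10, 6)}; count = 10.

For each of the 121 pairs (x, y) ∈ F_11², evaluate f(x, y) mod 11. Record the zeros.
  x = 0: [0↦9, 1↦10, 2↦0, 3↦1, 4↦2, 5↦3, 6↦4, 7↦5, 8↦6, 9↦7, 10↦8]  zeros at y ∈ {2}
  x = 1: [0↦10, 1↦10, 2↦10, 3↦10, 4↦10, 5↦10, 6↦10, 7↦10, 8↦10, 9↦10, 10↦10]  zeros at y ∈ ∅
  x = 2: [0↦2, 1↦1, 2↦0, 3↦10, 4↦9, 5↦8, 6↦7, 7↦6, 8↦5, 9↦4, 10↦3]  zeros at y ∈ {2}
  x = 3: [0↦7, 1↦5, 2↦3, 3↦1, 4↦10, 5↦8, 6↦6, 7↦4, 8↦2, 9↦0, 10↦9]  zeros at y ∈ {9}
  x = 4: [0↦3, 1↦0, 2↦8, 3↦5, 4↦2, 5↦10, 6↦7, 7↦4, 8↦1, 9↦9, 10↦6]  zeros at y ∈ {1}
  x = 5: [0↦1, 1↦8, 2↦4, 3↦0, 4↦7, 5↦3, 6↦10, 7↦6, 8↦2, 9↦9, 10↦5]  zeros at y ∈ {3}
  x = 6: [0↦1, 1↦7, 2↦2, 3↦8, 4↦3, 5↦9, 6↦4, 7↦10, 8↦5, 9↦0, 10↦6]  zeros at y ∈ {9}
  x = 7: [0↦3, 1↦8, 2↦2, 3↦7, 4↦1, 5↦6, 6↦0, 7↦5, 8↦10, 9↦4, 10↦9]  zeros at y ∈ {6}
  x = 8: [0↦7, 1↦0, 2↦4, 3↦8, 4↦1, 5↦5, 6↦9, 7↦2, 8↦6, 9↦10, 10↦3]  zeros at y ∈ {1}
  x = 9: [0↦2, 1↦5, 2↦8, 3↦0, 4↦3, 5↦6, 6↦9, 7↦1, 8↦4, 9↦7, 10↦10]  zeros at y ∈ {3}
  x = 10: [0↦10, 1↦1, 2↦3, 3↦5, 4↦7, 5↦9, 6↦0, 7↦2, 8↦4, 9↦6, 10↦8]  zeros at y ∈ {6}
Collecting zeros: affine points = {(0, 2), (2, 2), (3, 9), (4, 1), (5, 3), (6, 9), (7, 6), (8, 1), (9, 3), (10, 6)}.
Total count |C(F_11)_aff| = 10.


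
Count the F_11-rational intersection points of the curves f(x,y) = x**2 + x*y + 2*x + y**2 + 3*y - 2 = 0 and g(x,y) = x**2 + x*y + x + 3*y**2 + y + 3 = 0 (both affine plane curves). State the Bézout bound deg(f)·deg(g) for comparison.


Common zeros: {(5, 0)}; count = 1; Bézout bound = 4.

deg(f) = 2, deg(g) = 2, so Bézout bound = 4.
Scan x ∈ F_11. For each x, list the y ∈ F_11 with f(x, y) ≡ 0 and those with g(x, y) ≡ 0 (mod 11); the common zeros in that column are the intersection.
  x = 0: f ≡ 0 at y ∈ ∅; g ≡ 0 at y ∈ {3, 4}; common: ∅.
  x = 1: f ≡ 0 at y ∈ {3, 4}; g ≡ 0 at y ∈ ∅; common: ∅.
  x = 2: f ≡ 0 at y ∈ {8, 9}; g ≡ 0 at y ∈ {5}; common: ∅.
  x = 3: f ≡ 0 at y ∈ ∅; g ≡ 0 at y ∈ {1, 5}; common: ∅.
  x = 4: f ≡ 0 at y ∈ {0, 4}; g ≡ 0 at y ∈ ∅; common: ∅.
  x = 5: f ≡ 0 at y ∈ {0, 3}; g ≡ 0 at y ∈ {0, 9}; common: {0}.
  x = 6: f ≡ 0 at y ∈ ∅; g ≡ 0 at y ∈ {1, 4}; common: ∅.
  x = 7: f ≡ 0 at y ∈ ∅; g ≡ 0 at y ∈ {3, 9}; common: ∅.
  x = 8: f ≡ 0 at y ∈ ∅; g ≡ 0 at y ∈ ∅; common: ∅.
  x = 9: f ≡ 0 at y ∈ {1, 9}; g ≡ 0 at y ∈ ∅; common: ∅.
  x = 10: f ≡ 0 at y ∈ {1, 8}; g ≡ 0 at y ∈ ∅; common: ∅.
Collecting: common zeros = {(5, 0)}, so the count is 1.
Comparison with the Bézout bound: 1 ≤ 4 = deg(f)·deg(g), as expected for curves with no common component (the affine F_11-count falls short of the bound because intersections may lie at infinity, over extension fields, or carry multiplicity).


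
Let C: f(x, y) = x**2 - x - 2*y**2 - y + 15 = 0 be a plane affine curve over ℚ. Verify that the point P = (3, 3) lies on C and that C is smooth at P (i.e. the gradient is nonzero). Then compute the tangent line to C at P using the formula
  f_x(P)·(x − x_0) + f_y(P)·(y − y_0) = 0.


Tangent line at P: 5*x - 13*y + 24 = 0.

Step 1: f(3, 3) = 0, so P lies on C.
Step 2: partial derivatives
  f_x(x, y) = 2*x - 1, f_y(x, y) = -4*y - 1.
  f_x(P) = 5, f_y(P) = -13 (gradient nonzero, so P is smooth).
Step 3: tangent line at P: 5·(x − 3) + -13·(y − 3) = 0.
Expanding: 5*x - 13*y + 24 = 0.


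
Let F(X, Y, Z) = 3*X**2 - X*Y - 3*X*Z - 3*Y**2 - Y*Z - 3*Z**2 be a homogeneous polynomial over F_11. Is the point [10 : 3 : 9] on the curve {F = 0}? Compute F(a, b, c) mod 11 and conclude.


F(10,3,9) ≡ 0 (mod 11); P is on the curve.

Evaluate F(10, 3, 9) term-by-term (mod 11).
  3*X**2 ↦ 3·100·1·1 = 300
  -X*Y ↦ -1·10·3·1 = -30
  -3*X*Z ↦ -3·10·1·9 = -270
  -3*Y**2 ↦ -3·1·9·1 = -27
  -Y*Z ↦ -1·1·3·9 = -27
  -3*Z**2 ↦ -3·1·1·81 = -243
Sum: F(10, 3, 9) = (300) + (-30) + (-270) + (-27) + (-27) + (-243) = -297.
Reducing mod 11: -297 ≡ 0 (mod 11).
Since F(a, b, c) ≡ 0 (mod 11), P lies on the curve.


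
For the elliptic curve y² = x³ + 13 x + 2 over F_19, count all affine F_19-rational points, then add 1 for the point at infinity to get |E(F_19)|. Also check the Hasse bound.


Affine points = {(1, 4), (1, 15), (2, 6), (2, 13), (3, 7), (3, 12), (4, 2), (4, 17), (6, 7), (6, 12), (10, 7), (10, 12), (12, 9), (12, 10), (15, 0), (17, 5), (17, 14), (18, 8), (18, 11)}; affine count = 19; |E(F_19)| = 20.

Discriminant check: Δ ∝ 4a³ + 27b² = 4·13³ + 27·2² = 4·2197 + 27·4 ≡ 4 (mod 19). Nonzero ⇒ E is nonsingular.
For each x ∈ F_19, compute rhs = x³ + 13·x + 2 mod 19, then count y ∈ F_19 with y² ≡ rhs.
  x = 0: rhs = 2, matching y values: none (0 points).
  x = 1: rhs = 16, matching y values: 4, 15 (2 points).
  x = 2: rhs = 17, matching y values: 6, 13 (2 points).
  x = 3: rhs = 11, matching y values: 7, 12 (2 points).
  x = 4: rhs = 4, matching y values: 2, 17 (2 points).
  x = 5: rhs = 2, matching y values: none (0 points).
  x = 6: rhs = 11, matching y values: 7, 12 (2 points).
  x = 7: rhs = 18, matching y values: none (0 points).
  x = 8: rhs = 10, matching y values: none (0 points).
  x = 9: rhs = 12, matching y values: none (0 points).
  x = 10: rhs = 11, matching y values: 7, 12 (2 points).
  x = 11: rhs = 13, matching y values: none (0 points).
  x = 12: rhs = 5, matching y values: 9, 10 (2 points).
  x = 13: rhs = 12, matching y values: none (0 points).
  x = 14: rhs = 2, matching y values: none (0 points).
  x = 15: rhs = 0, matching y values: 0 (1 points).
  x = 16: rhs = 12, matching y values: none (0 points).
  x = 17: rhs = 6, matching y values: 5, 14 (2 points).
  x = 18: rhs = 7, matching y values: 8, 11 (2 points).
Total affine count: 19.
Full point count |E(F_19)| = 19 + 1 = 20.
Hasse bound: |20 − (19+1)| = |0| = 0 ≤ 2√19 ≈ 8.7178 ✓.


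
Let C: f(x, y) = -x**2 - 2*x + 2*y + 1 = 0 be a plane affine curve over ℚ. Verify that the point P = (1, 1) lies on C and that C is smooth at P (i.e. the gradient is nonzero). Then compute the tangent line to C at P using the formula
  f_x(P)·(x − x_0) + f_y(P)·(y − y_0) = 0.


Tangent line at P: -4*x + 2*y + 2 = 0.

Step 1: f(1, 1) = 0, so P lies on C.
Step 2: partial derivatives
  f_x(x, y) = -2*x - 2, f_y(x, y) = 2.
  f_x(P) = -4, f_y(P) = 2 (gradient nonzero, so P is smooth).
Step 3: tangent line at P: -4·(x − 1) + 2·(y − 1) = 0.
Expanding: -4*x + 2*y + 2 = 0.


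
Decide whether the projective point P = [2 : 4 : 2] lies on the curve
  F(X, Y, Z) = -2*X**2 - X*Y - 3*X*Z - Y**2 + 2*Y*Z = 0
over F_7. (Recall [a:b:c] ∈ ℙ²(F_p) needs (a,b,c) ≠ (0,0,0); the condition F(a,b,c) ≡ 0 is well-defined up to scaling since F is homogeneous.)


F(2,4,2) ≡ 0 (mod 7); P is on the curve.

Evaluate F(2, 4, 2) term-by-term (mod 7).
  -2*X**2 ↦ -2·4·1·1 = -8
  -X*Y ↦ -1·2·4·1 = -8
  -3*X*Z ↦ -3·2·1·2 = -12
  -Y**2 ↦ -1·1·16·1 = -16
  2*Y*Z ↦ 2·1·4·2 = 16
Sum: F(2, 4, 2) = (-8) + (-8) + (-12) + (-16) + (16) = -28.
Reducing mod 7: -28 ≡ 0 (mod 7).
Since F(a, b, c) ≡ 0 (mod 7), P lies on the curve.


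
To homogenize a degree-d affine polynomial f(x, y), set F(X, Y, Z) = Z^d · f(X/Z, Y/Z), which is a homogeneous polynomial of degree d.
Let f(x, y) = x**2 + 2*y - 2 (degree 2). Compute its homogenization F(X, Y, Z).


F(X, Y, Z) = X**2 + 2*Y*Z - 2*Z**2

deg(f) = 2.
Substitute x = X/Z, y = Y/Z into f, then multiply by Z^2.
  monomial 1·x^2·y^0 ↦ 1·X^2·Y^0·Z^0.
  monomial 2·x^0·y^1 ↦ 2·X^0·Y^1·Z^1.
  monomial -2·x^0·y^0 ↦ -2·X^0·Y^0·Z^2.
Collecting: F(X, Y, Z) = X**2 + 2*Y*Z - 2*Z**2.


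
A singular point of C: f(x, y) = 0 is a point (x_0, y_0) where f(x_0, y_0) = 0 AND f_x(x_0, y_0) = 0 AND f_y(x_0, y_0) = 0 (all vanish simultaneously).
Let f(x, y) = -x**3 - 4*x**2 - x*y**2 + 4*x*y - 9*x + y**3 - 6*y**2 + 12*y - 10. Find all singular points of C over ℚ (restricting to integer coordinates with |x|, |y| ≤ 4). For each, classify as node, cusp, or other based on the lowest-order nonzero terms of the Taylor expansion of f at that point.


Singular points: {(-1, 2)}; classification: node.

Compute partial derivatives:
  f_x = -3*x**2 - 8*x - y**2 + 4*y - 9.
  f_y = -2*x*y + 4*x + 3*y**2 - 12*y + 12.
Scan x_0 ∈ {−4, ..., 4}. For each x_0, f_y(x_0, y) is a polynomial in y; find its integer roots y ∈ {−4, ..., 4}, then test f_x and f at those candidates.
  x = -4: f_y(-4, y) = 3*y**2 - 4*y - 4; vanishes at y ∈ {2}. (-4, 2): f_x = -21 ≠ 0.
  x = -3: f_y(-3, y) = 3*y**2 - 6*y; vanishes at y ∈ {0, 2}. (-3, 0): f_x = -12 ≠ 0; (-3, 2): f_x = -8 ≠ 0.
  x = -2: f_y(-2, y) = 3*y**2 - 8*y + 4; vanishes at y ∈ {2}. (-2, 2): f_x = -1 ≠ 0.
  x = -1: f_y(-1, y) = 3*y**2 - 10*y + 8; vanishes at y ∈ {2}. (-1, 2): f_x = 0, f = 0 — SINGULAR.
  x = 0: f_y(0, y) = 3*y**2 - 12*y + 12; vanishes at y ∈ {2}. (0, 2): f_x = -5 ≠ 0.
  x = 1: f_y(1, y) = 3*y**2 - 14*y + 16; vanishes at y ∈ {2}. (1, 2): f_x = -16 ≠ 0.
  x = 2: f_y(2, y) = 3*y**2 - 16*y + 20; vanishes at y ∈ {2}. (2, 2): f_x = -33 ≠ 0.
  x = 3: f_y(3, y) = 3*y**2 - 18*y + 24; vanishes at y ∈ {2, 4}. (3, 2): f_x = -56 ≠ 0; (3, 4): f_x = -60 ≠ 0.
  x = 4: f_y(4, y) = 3*y**2 - 20*y + 28; vanishes at y ∈ {2}. (4, 2): f_x = -85 ≠ 0.
Only singular point on the grid: (-1, 2).
Classify: substitute x = -1 + u, y = 2 + v and expand: f = -u**3 - u**2 - u*v**2 + v**3 + v**2.
No constant or linear terms (consistent with a singular point). Quadratic part: -u**2 + v**2. Cubic part: -u**3 - u*v**2 + v**3.
The quadratic part v**2 - u**2 = (v − u)(v + u) splits into two distinct linear factors, so there are two distinct tangent lines y − 2 = ±(x − -1) — this is a node (ordinary double point).
Classification: node.


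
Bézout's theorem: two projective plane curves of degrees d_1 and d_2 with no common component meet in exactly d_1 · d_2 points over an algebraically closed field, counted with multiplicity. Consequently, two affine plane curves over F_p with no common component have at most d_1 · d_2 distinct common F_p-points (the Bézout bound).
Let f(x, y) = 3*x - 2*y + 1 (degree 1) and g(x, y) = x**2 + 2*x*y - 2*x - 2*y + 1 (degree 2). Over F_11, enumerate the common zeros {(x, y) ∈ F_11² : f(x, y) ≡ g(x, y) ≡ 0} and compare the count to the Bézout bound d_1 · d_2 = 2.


Common zeros: {(0, 6), (1, 2)}; count = 2; Bézout bound = 2.

deg(f) = 1, deg(g) = 2, so Bézout bound = 2.
Scan x ∈ F_11. For each x, list the y ∈ F_11 with f(x, y) ≡ 0 and those with g(x, y) ≡ 0 (mod 11); the common zeros in that column are the intersection.
  x = 0: f ≡ 0 at y ∈ {6}; g ≡ 0 at y ∈ {6}; common: {6}.
  x = 1: f ≡ 0 at y ∈ {2}; g ≡ 0 at y ∈ {0, 1, 2, 3, 4, 5, 6, 7, 8, 9, 10}; common: {2}.
  x = 2: f ≡ 0 at y ∈ {9}; g ≡ 0 at y ∈ {5}; common: ∅.
  x = 3: f ≡ 0 at y ∈ {5}; g ≡ 0 at y ∈ {10}; common: ∅.
  x = 4: f ≡ 0 at y ∈ {1}; g ≡ 0 at y ∈ {4}; common: ∅.
  x = 5: f ≡ 0 at y ∈ {8}; g ≡ 0 at y ∈ {9}; common: ∅.
  x = 6: f ≡ 0 at y ∈ {4}; g ≡ 0 at y ∈ {3}; common: ∅.
  x = 7: f ≡ 0 at y ∈ {0}; g ≡ 0 at y ∈ {8}; common: ∅.
  x = 8: f ≡ 0 at y ∈ {7}; g ≡ 0 at y ∈ {2}; common: ∅.
  x = 9: f ≡ 0 at y ∈ {3}; g ≡ 0 at y ∈ {7}; common: ∅.
  x = 10: f ≡ 0 at y ∈ {10}; g ≡ 0 at y ∈ {1}; common: ∅.
Collecting: common zeros = {(0, 6), (1, 2)}, so the count is 2.
Comparison with the Bézout bound: 2 ≤ 2 = deg(f)·deg(g), as expected for curves with no common component (the bound is attained).
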